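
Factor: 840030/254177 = 2^1 * 3^1 * 5^1 * 7^(-1) * 11^(-1) * 3301^(-1) * 28001^1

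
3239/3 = 1079+2/3 ≈ 1079.67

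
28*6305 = 176540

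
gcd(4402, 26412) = 4402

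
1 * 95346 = 95346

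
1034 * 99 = 102366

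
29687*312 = 9262344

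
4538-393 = 4145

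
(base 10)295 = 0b100100111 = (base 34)8n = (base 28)af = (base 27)ap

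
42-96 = -54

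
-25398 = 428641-454039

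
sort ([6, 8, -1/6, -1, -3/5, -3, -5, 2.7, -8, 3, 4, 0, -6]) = [-8, -6, -5, -3, -1, -3/5, -1/6, 0, 2.7, 3, 4, 6, 8]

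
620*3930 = 2436600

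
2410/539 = 4+254/539 ≈ 4.47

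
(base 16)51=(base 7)144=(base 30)2l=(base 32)2h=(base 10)81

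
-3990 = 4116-8106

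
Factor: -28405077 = -1*3^1*61^1*155219^1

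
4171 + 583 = 4754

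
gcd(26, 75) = 1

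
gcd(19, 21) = 1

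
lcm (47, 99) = 4653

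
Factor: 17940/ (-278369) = -1 * 2^2 * 3^1 * 5^1 * 7^ (-2) * 19^ (-1) = -60/931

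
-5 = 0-5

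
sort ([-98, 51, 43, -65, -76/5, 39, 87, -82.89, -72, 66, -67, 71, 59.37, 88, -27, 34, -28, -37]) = [-98, -82.89, -72, -67, -65, -37, -28, -27, -76/5, 34, 39, 43, 51, 59.37, 66, 71, 87, 88]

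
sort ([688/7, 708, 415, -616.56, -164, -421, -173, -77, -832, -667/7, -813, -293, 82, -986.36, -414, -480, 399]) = [-986.36, -832, -813, -616.56, -480, -421, -414, -293, -173, -164, -667/7, -77, 82, 688/7, 399, 415, 708]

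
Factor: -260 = -1*2^2*5^1*13^1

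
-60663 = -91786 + 31123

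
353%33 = 23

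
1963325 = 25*78533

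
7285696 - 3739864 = 3545832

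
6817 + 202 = 7019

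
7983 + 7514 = 15497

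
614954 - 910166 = -295212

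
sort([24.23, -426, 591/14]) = [-426, 24.23, 591/14]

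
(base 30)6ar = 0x165f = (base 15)1a6c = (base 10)5727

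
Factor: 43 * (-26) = -1 * 2^1 * 13^1 * 43^1 = -1118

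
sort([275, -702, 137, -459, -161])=[-702, -459, -161, 137, 275]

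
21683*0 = 0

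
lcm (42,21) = 42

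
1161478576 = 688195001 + 473283575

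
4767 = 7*681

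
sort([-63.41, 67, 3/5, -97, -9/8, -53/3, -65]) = [-97, -65, -63.41, -53/3, -9/8, 3/5, 67]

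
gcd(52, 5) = 1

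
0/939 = 0 = 0.00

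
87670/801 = 109 + 361/801 ≈ 109.45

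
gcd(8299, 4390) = 1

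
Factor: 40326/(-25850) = -1*3^1*5^(-2)*13^1 = -39/25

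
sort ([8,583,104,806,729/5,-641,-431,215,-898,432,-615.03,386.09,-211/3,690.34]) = [-898,-641,-615.03,-431,-211/3,8,104,729/5,215,386.09,432,583,690.34,806]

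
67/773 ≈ 0.0867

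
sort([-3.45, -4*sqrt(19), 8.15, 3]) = [-4*sqrt(19), -3.45, 3, 8.15]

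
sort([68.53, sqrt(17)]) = [sqrt(17), 68.53]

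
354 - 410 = -56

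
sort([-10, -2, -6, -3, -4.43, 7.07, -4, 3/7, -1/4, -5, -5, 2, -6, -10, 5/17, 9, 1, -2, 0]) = [-10, -10, -6, -6, -5, -5, -4.43, -4, -3, -2, -2, -1/4, 0, 5/17, 3/7, 1, 2, 7.07, 9]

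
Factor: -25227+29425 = 2^1*2099^1 = 4198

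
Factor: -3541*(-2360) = 2^3*5^1*59^1*3541^1 = 8356760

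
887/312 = 2+263/312 ≈ 2.84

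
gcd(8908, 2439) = 1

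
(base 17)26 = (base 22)1i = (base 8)50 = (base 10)40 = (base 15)2a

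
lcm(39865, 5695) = 39865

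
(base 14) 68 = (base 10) 92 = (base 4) 1130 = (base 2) 1011100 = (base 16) 5c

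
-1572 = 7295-8867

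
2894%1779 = 1115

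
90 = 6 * 15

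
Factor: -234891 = -1 * 3^2 * 26099^1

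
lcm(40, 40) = 40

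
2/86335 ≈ 0.0000232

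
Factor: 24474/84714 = 7^ (-1) * 2017^ (-1) * 4079^1 = 4079/14119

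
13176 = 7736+5440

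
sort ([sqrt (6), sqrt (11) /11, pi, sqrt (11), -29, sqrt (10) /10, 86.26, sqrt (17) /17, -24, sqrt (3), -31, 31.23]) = [-31, -29, -24, sqrt (17) /17, sqrt (11) /11, sqrt (10) /10, sqrt (3), sqrt (6), pi, sqrt (11), 31.23, 86.26]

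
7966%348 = 310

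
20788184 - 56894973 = -36106789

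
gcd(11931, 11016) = 3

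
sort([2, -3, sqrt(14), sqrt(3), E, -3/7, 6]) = [-3, -3/7, sqrt(3), 2, E, sqrt(14), 6]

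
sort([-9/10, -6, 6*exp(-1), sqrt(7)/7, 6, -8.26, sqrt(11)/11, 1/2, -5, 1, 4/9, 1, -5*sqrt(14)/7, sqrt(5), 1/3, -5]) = [-8.26, -6, -5, -5, -5*sqrt(14)/7, -9/10, sqrt(11)/11, 1/3, sqrt(7)/7, 4/9, 1/2, 1, 1, 6*exp(-1), sqrt(5), 6]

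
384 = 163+221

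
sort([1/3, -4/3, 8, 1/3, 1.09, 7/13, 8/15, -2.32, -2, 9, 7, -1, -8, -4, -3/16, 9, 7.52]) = [-8, -4, -2.32, -2, -4/3, -1, -3/16, 1/3, 1/3, 8/15, 7/13, 1.09, 7, 7.52, 8, 9, 9]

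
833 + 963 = 1796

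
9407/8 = 1175 + 7/8 ≈ 1175.88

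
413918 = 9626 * 43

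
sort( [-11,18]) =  [-11,18]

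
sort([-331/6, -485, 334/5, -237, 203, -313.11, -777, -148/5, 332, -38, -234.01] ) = [-777, -485, -313.11, -237, -234.01, -331/6, -38, -148/5, 334/5, 203, 332] 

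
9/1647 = 1/183≈0.00546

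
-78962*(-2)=157924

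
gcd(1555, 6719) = 1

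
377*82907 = 31255939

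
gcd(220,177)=1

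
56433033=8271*6823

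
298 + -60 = 238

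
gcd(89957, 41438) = 1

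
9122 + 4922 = 14044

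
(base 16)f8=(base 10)248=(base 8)370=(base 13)161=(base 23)ai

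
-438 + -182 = -620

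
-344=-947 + 603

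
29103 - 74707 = -45604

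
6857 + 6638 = 13495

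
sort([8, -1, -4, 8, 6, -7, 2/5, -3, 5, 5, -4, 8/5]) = [-7, -4, -4, -3, -1, 2/5, 8/5, 5, 5, 6, 8, 8]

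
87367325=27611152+59756173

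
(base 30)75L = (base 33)5V3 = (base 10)6471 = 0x1947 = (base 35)59V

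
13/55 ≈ 0.236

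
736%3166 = 736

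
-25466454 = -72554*351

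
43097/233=184 + 225/233≈184.97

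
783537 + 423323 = 1206860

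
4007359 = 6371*629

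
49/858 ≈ 0.0571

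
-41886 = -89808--47922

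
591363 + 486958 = 1078321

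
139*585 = 81315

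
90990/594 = 1685/11 ≈ 153.18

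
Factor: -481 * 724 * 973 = -1 * 2^2 * 7^1 * 13^1 * 37^1 * 139^1 * 181^1 = -338841412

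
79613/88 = 904+61/88 ≈ 904.69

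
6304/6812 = 1576/1703 ≈ 0.925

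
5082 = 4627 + 455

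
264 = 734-470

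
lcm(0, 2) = 0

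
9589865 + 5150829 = 14740694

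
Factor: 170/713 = 2^1 * 5^1 * 17^1 * 23^(-1) * 31^(-1)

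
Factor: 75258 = 2^1*3^2*37^1*113^1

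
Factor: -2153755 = -1*5^1*430751^1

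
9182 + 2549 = 11731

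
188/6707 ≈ 0.0280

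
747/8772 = 249/2924 ≈ 0.0852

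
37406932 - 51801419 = -14394487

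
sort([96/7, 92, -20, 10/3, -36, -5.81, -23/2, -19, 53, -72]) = [-72, -36, -20, -19, -23/2, -5.81, 10/3, 96/7, 53, 92]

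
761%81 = 32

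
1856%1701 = 155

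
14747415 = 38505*383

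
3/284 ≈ 0.0106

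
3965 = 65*61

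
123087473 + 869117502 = 992204975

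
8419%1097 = 740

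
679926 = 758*897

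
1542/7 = 220 + 2/7 ≈ 220.29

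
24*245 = 5880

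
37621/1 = 37621 = 37621.00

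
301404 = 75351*4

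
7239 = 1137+6102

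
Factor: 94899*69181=3^1*7^2*4519^1*9883^1=6565207719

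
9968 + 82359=92327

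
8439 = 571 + 7868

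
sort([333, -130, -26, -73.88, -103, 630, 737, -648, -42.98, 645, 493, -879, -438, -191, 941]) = [-879, -648, -438, -191, -130, -103, -73.88, -42.98, -26, 333, 493, 630, 645, 737, 941]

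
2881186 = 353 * 8162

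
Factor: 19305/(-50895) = -1*11^1*29^(-1) = -11/29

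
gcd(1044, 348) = 348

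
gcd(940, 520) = 20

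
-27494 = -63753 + 36259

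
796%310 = 176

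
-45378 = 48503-93881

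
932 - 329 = 603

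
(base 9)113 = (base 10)93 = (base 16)5d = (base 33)2r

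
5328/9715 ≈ 0.548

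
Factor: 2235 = 3^1*5^1*149^1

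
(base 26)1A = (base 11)33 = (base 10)36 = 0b100100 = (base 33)13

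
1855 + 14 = 1869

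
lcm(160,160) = 160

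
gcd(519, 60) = 3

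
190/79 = 2 + 32/79 ≈ 2.41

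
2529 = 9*281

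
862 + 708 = 1570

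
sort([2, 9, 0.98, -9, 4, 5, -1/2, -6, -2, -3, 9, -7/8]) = [-9, -6, -3, -2, -7/8, -1/2, 0.98, 2, 4, 5, 9, 9]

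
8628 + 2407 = 11035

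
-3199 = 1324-4523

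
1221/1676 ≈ 0.729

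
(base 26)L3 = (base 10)549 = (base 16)225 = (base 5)4144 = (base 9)670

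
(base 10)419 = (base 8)643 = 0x1a3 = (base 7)1136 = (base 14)21d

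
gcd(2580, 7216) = 4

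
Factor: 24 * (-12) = -1 * 2^5 * 3^2 = -288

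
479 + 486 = 965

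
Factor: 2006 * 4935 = 2^1 * 3^1 * 5^1 * 7^1 * 17^1 * 47^1 * 59^1 = 9899610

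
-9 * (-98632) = 887688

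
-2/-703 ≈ 0.00284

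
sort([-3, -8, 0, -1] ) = [-8, -3, -1, 0] 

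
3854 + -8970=-5116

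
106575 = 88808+17767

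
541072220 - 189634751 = 351437469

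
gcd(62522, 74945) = 1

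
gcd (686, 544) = 2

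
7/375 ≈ 0.0187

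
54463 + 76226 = 130689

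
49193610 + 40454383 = 89647993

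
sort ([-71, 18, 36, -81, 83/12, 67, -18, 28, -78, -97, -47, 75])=[-97, -81, -78, -71, -47, -18, 83/12, 18, 28, 36, 67, 75]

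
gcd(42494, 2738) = 2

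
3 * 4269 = 12807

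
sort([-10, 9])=[-10, 9]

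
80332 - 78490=1842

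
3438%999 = 441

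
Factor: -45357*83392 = -1*2^6*3^1*13^1*1163^1*1303^1 = -3782410944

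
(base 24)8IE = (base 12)2B12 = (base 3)20221012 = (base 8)11676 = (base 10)5054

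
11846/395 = 29 + 391/395 ≈ 29.99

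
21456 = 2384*9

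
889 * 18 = 16002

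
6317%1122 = 707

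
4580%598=394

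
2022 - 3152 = -1130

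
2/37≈0.0541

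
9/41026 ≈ 0.000219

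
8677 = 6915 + 1762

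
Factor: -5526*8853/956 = -1*2^(-1)*3^3*13^1*227^1*239^(-1)*307^1 = -24460839/478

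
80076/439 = 182 + 178/439 ≈ 182.41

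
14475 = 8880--5595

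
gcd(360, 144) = 72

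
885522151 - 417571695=467950456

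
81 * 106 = 8586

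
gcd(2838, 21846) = 66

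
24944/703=35 + 339/703 ≈ 35.48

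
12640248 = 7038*1796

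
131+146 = 277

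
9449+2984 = 12433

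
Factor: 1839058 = 2^1*13^2*5441^1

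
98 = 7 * 14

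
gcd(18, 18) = 18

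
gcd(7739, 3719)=1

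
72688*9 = 654192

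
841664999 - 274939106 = 566725893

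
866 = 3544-2678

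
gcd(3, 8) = 1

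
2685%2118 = 567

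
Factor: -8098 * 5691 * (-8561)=2^1 * 3^1 * 7^2 * 271^1 * 1223^1 * 4049^1=394539831798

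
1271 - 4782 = -3511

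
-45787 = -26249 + -19538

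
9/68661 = 1/7629 ≈ 0.000131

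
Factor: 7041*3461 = 3^1*2347^1*3461^1 = 24368901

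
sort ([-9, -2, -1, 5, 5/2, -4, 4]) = [-9, -4, -2, -1, 5/2, 4, 5]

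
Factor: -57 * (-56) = 2^3 * 3^1 * 7^1 * 19^1 = 3192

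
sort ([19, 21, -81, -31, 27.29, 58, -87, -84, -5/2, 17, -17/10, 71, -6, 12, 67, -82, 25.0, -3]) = [-87, -84, -82, -81, -31, -6, -3, -5/2, -17/10, 12, 17, 19, 21, 25.0, 27.29, 58, 67, 71]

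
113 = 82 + 31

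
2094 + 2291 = 4385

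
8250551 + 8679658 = 16930209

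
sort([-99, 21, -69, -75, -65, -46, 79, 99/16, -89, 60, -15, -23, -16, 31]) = [-99, -89, -75, -69, -65, -46, -23, -16, -15, 99/16, 21, 31, 60, 79]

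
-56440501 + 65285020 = 8844519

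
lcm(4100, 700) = 28700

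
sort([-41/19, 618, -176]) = [-176, -41/19, 618]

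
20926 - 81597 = -60671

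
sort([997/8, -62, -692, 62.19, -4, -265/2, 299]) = [-692, -265/2, -62, -4, 62.19, 997/8, 299]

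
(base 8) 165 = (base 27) 49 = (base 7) 225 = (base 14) 85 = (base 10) 117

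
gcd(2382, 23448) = 6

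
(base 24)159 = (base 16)2c1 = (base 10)705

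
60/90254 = 30/45127 ≈ 0.000665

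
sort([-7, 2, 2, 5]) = [-7, 2, 2, 5]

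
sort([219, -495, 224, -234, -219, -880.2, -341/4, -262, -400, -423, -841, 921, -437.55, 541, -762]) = [-880.2, -841, -762, -495, -437.55, -423, -400, -262, -234, -219, -341/4, 219, 224, 541, 921]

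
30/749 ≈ 0.0401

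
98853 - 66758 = 32095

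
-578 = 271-849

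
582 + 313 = 895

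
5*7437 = 37185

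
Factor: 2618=2^1 * 7^1 * 11^1 * 17^1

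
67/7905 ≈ 0.00848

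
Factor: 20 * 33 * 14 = 2^3 * 3^1 * 5^1 * 7^1 * 11^1 = 9240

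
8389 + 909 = 9298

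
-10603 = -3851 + -6752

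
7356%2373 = 237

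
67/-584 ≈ -0.115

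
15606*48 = 749088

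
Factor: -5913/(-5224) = 2^(-3)*3^4*73^1*653^(-1)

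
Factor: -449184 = -1*2^5*3^1*4679^1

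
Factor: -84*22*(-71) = 2^3*3^1*7^1*11^1*71^1 = 131208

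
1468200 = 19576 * 75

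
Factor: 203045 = 5^1*40609^1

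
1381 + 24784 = 26165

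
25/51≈0.490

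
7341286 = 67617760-60276474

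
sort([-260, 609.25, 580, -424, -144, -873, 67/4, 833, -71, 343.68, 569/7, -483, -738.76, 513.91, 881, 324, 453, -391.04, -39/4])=[-873, -738.76, -483, -424, -391.04, -260, -144, -71, -39/4, 67/4, 569/7, 324, 343.68, 453, 513.91, 580, 609.25, 833, 881]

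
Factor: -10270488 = -1*2^3*3^1*19^1*101^1*223^1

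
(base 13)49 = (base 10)61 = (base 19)34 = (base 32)1t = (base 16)3d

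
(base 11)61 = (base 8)103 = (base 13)52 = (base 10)67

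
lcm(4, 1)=4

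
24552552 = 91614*268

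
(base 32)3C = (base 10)108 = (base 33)39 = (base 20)58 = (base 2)1101100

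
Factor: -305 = -1 * 5^1 * 61^1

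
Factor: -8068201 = -1 * 149^1 * 173^1 * 313^1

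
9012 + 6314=15326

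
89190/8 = 44595/4 = 11148.75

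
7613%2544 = 2525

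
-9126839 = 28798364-37925203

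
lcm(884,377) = 25636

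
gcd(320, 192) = 64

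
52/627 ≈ 0.0829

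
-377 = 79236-79613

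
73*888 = 64824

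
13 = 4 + 9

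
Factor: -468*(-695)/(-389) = -1*2^2*3^2*5^1*13^1*139^1*389^(-1) = -325260/389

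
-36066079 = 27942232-64008311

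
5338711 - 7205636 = -1866925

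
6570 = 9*730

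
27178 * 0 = 0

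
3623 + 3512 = 7135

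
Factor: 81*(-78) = -1*2^1*3^5*13^1 = -6318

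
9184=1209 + 7975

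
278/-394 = -139/197 ≈ -0.706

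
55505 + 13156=68661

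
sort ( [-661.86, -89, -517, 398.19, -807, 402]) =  [-807, -661.86, -517, -89, 398.19, 402]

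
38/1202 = 19/601≈0.0316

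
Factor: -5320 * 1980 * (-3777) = 2^5 * 3^3 * 5^2 * 7^1 * 11^1 * 19^1 * 1259^1 = 39785407200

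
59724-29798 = 29926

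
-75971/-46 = 1651+25/46 ≈ 1651.54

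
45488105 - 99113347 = -53625242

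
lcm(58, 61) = 3538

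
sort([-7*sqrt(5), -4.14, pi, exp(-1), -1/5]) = [-7*sqrt(5), -4.14, -1/5, exp(-1), pi]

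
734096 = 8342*88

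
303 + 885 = 1188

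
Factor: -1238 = -1 * 2^1 * 619^1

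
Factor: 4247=31^1*137^1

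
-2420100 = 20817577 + -23237677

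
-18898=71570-90468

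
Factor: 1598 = 2^1 * 17^1 * 47^1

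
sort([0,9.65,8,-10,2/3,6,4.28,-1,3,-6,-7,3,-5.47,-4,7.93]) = [-10,-7,-6,-5.47,-4,-1,0,2/3,3,3,4.28,6,7.93,8,9.65]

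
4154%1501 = 1152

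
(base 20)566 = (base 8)4116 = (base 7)6125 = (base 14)abc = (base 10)2126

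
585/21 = 195/7 ≈ 27.86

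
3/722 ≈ 0.00416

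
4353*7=30471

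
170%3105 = 170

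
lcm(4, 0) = 0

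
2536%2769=2536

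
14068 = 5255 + 8813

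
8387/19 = 441+8/19≈441.42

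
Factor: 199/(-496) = -1*2^(-4)*31^(-1)*199^1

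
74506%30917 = 12672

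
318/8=159/4=39.75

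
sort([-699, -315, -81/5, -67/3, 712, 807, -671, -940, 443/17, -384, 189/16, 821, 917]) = [-940, -699, -671, -384, -315, -67/3, -81/5, 189/16, 443/17, 712, 807, 821, 917]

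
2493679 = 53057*47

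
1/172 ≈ 0.00581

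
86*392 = 33712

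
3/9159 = 1/3053 ≈ 0.000328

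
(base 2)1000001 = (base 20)35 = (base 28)29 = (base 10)65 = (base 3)2102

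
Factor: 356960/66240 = 2^(-1)*3^(-2)*97^1 = 97/18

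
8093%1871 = 609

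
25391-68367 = -42976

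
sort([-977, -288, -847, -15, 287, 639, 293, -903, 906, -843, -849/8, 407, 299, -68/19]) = [-977, -903, -847, -843, -288, -849/8, -15, -68/19, 287, 293, 299, 407, 639, 906]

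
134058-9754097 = -9620039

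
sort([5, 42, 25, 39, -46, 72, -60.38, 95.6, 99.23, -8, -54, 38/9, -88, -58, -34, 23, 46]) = [-88, -60.38, -58, -54, -46, -34, -8, 38/9, 5, 23, 25, 39, 42, 46, 72, 95.6, 99.23]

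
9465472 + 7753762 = 17219234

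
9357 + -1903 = 7454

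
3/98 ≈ 0.0306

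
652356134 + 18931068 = 671287202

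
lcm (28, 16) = 112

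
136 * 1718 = 233648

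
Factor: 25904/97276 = 2^2*83^(-1)*293^(-1)*1619^1 = 6476/24319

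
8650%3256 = 2138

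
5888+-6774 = -886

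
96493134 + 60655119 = 157148253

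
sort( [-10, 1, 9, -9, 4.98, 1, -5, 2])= [-10, -9, -5, 1, 1, 2, 4.98, 9]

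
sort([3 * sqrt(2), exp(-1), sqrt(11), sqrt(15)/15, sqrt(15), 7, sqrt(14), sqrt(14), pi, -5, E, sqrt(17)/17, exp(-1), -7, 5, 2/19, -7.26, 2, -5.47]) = [-7.26, -7, -5.47, -5, 2/19, sqrt(17)/17, sqrt(15)/15, exp(-1), exp(-1), 2, E, pi, sqrt(11), sqrt(14), sqrt(14), sqrt(15), 3 * sqrt(2), 5, 7]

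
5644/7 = 806 + 2/7 ≈ 806.29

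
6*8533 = 51198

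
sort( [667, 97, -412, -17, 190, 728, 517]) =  [-412, -17, 97, 190, 517, 667, 728]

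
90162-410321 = -320159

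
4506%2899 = 1607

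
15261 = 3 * 5087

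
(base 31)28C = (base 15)9A7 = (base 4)202012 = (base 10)2182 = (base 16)886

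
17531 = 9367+8164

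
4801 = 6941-2140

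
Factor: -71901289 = -1 * 23^1 * 43^1 * 72701^1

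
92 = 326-234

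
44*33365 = 1468060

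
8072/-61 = -132 - 20/61 ≈ -132.33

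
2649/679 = 3 + 612/679 ≈ 3.90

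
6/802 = 3/401 ≈ 0.00748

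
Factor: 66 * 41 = 2^1 * 3^1 * 11^1 * 41^1 = 2706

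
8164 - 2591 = 5573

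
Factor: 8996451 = 3^1*17^1*176401^1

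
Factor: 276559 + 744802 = 11^2*23^1*367^1 = 1021361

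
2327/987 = 2 + 353/987 ≈ 2.36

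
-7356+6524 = -832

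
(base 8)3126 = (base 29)1qr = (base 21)3e5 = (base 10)1622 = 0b11001010110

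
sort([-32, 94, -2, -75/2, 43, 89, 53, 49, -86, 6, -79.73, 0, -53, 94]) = [-86, -79.73, -53, -75/2, -32, -2, 0, 6, 43, 49, 53, 89, 94, 94]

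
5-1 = 4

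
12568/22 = 6284/11 ≈ 571.27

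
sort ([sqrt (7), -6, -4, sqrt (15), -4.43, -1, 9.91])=[-6, -4.43, -4, -1, sqrt (7), sqrt (15), 9.91]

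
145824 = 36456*4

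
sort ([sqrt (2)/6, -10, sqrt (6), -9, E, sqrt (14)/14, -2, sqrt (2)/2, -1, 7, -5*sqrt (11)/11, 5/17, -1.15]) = [-10, -9, -2, -5*sqrt (11)/11, -1.15, -1, sqrt (2)/6, sqrt (14)/14, 5/17, sqrt (2)/2, sqrt (6), E, 7]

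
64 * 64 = 4096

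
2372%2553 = 2372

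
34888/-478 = -17444/239 ≈ -72.99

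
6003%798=417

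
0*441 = 0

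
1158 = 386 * 3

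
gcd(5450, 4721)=1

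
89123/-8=-11140 - 3/8 ≈ -11140.38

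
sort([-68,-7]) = [-68,-7]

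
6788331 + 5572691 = 12361022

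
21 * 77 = 1617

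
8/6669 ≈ 0.00120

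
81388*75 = 6104100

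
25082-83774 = -58692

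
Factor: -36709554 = -1*2^1*3^1*7^1*874037^1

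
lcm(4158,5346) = 37422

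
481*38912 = 18716672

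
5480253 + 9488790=14969043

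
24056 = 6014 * 4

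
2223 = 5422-3199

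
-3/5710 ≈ -0.000525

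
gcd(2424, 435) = 3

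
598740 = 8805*68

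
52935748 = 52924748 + 11000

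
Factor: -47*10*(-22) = 2^2*5^1*11^1*47^1 = 10340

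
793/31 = 25+18/31 ≈ 25.58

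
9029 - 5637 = 3392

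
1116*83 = 92628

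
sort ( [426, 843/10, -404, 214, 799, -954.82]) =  [-954.82, -404, 843/10, 214, 426, 799]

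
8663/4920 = 1 + 3743/4920 ≈ 1.76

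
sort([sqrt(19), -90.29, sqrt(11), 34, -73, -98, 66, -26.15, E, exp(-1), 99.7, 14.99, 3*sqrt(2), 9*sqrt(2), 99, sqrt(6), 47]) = [-98, -90.29, -73, -26.15, exp(-1), sqrt(6), E, sqrt(11), 3*sqrt(2), sqrt(19), 9*sqrt(2), 14.99, 34, 47, 66, 99, 99.7]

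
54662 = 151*362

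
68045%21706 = 2927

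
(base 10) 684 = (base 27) p9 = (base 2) 1010101100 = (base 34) k4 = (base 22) 192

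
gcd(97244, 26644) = 4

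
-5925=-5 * 1185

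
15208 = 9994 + 5214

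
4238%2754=1484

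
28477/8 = 3559 + 5/8≈3559.63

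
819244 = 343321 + 475923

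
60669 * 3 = 182007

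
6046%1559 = 1369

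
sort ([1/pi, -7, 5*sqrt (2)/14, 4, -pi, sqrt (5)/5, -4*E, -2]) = [-4*E, -7, -pi, -2, 1/pi, sqrt (5)/5, 5*sqrt (2)/14, 4]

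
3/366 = 1/122 ≈ 0.00820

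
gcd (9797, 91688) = 1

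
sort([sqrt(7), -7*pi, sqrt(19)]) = [-7*pi, sqrt(7), sqrt(19)]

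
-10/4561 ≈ -0.00219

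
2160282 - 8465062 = -6304780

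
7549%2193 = 970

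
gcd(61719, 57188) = 1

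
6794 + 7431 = 14225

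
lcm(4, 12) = 12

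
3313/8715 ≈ 0.380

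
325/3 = 108 + 1/3 ≈ 108.33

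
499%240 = 19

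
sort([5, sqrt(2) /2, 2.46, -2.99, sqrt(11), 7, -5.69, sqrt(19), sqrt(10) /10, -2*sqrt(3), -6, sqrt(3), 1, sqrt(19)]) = [-6, -5.69, -2*sqrt(3), -2.99, sqrt(10) /10, sqrt(2) /2, 1, sqrt(3), 2.46, sqrt(11), sqrt(19), sqrt(19), 5, 7]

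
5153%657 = 554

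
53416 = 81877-28461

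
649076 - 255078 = 393998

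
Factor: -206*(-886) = 2^2*103^1*443^1 = 182516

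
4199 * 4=16796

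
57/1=57=57.00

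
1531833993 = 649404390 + 882429603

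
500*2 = 1000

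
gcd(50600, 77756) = 4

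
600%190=30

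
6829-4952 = 1877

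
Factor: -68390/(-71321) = 2^1*5^1*7^1*73^(-1) = 70/73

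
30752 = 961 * 32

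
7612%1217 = 310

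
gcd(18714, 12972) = 6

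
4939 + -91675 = -86736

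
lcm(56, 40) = 280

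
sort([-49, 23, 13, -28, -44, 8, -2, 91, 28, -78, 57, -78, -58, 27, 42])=[-78, -78, -58, -49, -44, -28, -2, 8, 13, 23, 27, 28, 42, 57, 91]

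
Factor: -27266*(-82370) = 2^2*5^1*8237^1*13633^1 = 2245900420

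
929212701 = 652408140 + 276804561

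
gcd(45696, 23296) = 896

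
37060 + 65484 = 102544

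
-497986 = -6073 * 82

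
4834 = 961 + 3873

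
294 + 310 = 604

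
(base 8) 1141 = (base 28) ll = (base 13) 37b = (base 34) hv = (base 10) 609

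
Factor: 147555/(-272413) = -1*3^3*5^1*331^(-1)*823^(-1)*1093^1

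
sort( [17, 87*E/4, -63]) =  [-63, 17, 87*E/4]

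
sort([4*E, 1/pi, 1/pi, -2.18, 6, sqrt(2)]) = [-2.18, 1/pi, 1/pi, sqrt(2), 6, 4*E]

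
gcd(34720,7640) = 40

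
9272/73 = 127 + 1/73 ≈ 127.01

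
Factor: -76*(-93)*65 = 2^2*3^1*5^1*13^1*19^1*31^1 = 459420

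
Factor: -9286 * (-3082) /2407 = 2^2 * 23^1 * 29^(-1) * 67^1 * 83^(-1) * 4643^1 = 28619452/2407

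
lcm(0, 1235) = 0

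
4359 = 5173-814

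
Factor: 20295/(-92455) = -1 * 3^2 * 41^(-1) = -9/41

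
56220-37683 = 18537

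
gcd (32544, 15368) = 904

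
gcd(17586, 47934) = 18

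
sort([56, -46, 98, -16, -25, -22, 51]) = [-46, -25, -22, -16, 51, 56, 98]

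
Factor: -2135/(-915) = 3^(-1) * 7^1 = 7/3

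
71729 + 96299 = 168028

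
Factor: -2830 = -1*2^1*5^1*283^1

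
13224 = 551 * 24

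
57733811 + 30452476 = 88186287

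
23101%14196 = 8905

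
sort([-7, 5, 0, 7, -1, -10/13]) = [-7, -1, -10/13, 0, 5, 7]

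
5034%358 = 22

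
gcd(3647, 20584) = 1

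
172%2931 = 172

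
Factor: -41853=-1*3^1*7^1*1993^1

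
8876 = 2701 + 6175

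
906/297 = 3+5/99 ≈ 3.05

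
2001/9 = 222 + 1/3 ≈ 222.33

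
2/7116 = 1/3558 ≈ 0.000281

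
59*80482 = 4748438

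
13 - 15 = -2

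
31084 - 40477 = -9393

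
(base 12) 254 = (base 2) 101100000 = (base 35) a2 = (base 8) 540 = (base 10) 352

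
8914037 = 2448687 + 6465350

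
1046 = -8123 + 9169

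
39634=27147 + 12487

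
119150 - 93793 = 25357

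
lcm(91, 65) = 455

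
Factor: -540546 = -1*2^1*3^1*23^1*3917^1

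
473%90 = 23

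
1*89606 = 89606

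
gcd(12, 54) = 6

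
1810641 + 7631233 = 9441874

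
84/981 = 28/327 ≈ 0.0856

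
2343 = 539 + 1804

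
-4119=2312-6431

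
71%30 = 11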